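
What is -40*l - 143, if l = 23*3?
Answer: -2903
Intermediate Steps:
l = 69
-40*l - 143 = -40*69 - 143 = -2760 - 143 = -2903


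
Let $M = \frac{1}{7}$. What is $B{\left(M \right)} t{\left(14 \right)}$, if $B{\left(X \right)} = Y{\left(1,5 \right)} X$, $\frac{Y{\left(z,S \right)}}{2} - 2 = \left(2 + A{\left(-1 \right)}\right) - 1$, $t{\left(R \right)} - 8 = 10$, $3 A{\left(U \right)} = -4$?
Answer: $\frac{60}{7} \approx 8.5714$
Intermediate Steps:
$A{\left(U \right)} = - \frac{4}{3}$ ($A{\left(U \right)} = \frac{1}{3} \left(-4\right) = - \frac{4}{3}$)
$t{\left(R \right)} = 18$ ($t{\left(R \right)} = 8 + 10 = 18$)
$Y{\left(z,S \right)} = \frac{10}{3}$ ($Y{\left(z,S \right)} = 4 + 2 \left(\left(2 - \frac{4}{3}\right) - 1\right) = 4 + 2 \left(\frac{2}{3} - 1\right) = 4 + 2 \left(- \frac{1}{3}\right) = 4 - \frac{2}{3} = \frac{10}{3}$)
$M = \frac{1}{7} \approx 0.14286$
$B{\left(X \right)} = \frac{10 X}{3}$
$B{\left(M \right)} t{\left(14 \right)} = \frac{10}{3} \cdot \frac{1}{7} \cdot 18 = \frac{10}{21} \cdot 18 = \frac{60}{7}$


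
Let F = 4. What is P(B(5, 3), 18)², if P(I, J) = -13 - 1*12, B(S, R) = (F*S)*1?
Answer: 625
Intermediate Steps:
B(S, R) = 4*S (B(S, R) = (4*S)*1 = 4*S)
P(I, J) = -25 (P(I, J) = -13 - 12 = -25)
P(B(5, 3), 18)² = (-25)² = 625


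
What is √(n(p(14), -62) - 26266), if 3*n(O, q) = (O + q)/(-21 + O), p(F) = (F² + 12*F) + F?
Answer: I*√3347537830/357 ≈ 162.07*I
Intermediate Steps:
p(F) = F² + 13*F
n(O, q) = (O + q)/(3*(-21 + O)) (n(O, q) = ((O + q)/(-21 + O))/3 = (O + q)/(3*(-21 + O)))
√(n(p(14), -62) - 26266) = √((14*(13 + 14) - 62)/(3*(-21 + 14*(13 + 14))) - 26266) = √((14*27 - 62)/(3*(-21 + 14*27)) - 26266) = √((378 - 62)/(3*(-21 + 378)) - 26266) = √((⅓)*316/357 - 26266) = √((⅓)*(1/357)*316 - 26266) = √(316/1071 - 26266) = √(-28130570/1071) = I*√3347537830/357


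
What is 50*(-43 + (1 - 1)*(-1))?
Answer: -2150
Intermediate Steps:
50*(-43 + (1 - 1)*(-1)) = 50*(-43 + 0*(-1)) = 50*(-43 + 0) = 50*(-43) = -2150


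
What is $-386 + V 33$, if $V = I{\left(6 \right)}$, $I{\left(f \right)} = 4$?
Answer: $-254$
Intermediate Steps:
$V = 4$
$-386 + V 33 = -386 + 4 \cdot 33 = -386 + 132 = -254$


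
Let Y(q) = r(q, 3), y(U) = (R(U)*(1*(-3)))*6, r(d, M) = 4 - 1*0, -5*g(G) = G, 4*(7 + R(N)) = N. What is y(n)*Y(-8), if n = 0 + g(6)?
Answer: 2628/5 ≈ 525.60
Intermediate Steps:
R(N) = -7 + N/4
g(G) = -G/5
r(d, M) = 4 (r(d, M) = 4 + 0 = 4)
n = -6/5 (n = 0 - 1/5*6 = 0 - 6/5 = -6/5 ≈ -1.2000)
y(U) = 126 - 9*U/2 (y(U) = ((-7 + U/4)*(1*(-3)))*6 = ((-7 + U/4)*(-3))*6 = (21 - 3*U/4)*6 = 126 - 9*U/2)
Y(q) = 4
y(n)*Y(-8) = (126 - 9/2*(-6/5))*4 = (126 + 27/5)*4 = (657/5)*4 = 2628/5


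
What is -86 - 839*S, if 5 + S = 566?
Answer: -470765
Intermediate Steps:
S = 561 (S = -5 + 566 = 561)
-86 - 839*S = -86 - 839*561 = -86 - 470679 = -470765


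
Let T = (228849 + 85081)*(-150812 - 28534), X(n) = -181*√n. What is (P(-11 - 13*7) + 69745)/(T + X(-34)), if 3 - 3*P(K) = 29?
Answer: -280450092875810/226423236685370111591 + 5409547*I*√34/1358539420112220669546 ≈ -1.2386e-6 + 2.3218e-14*I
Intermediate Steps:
P(K) = -26/3 (P(K) = 1 - ⅓*29 = 1 - 29/3 = -26/3)
T = -56302089780 (T = 313930*(-179346) = -56302089780)
(P(-11 - 13*7) + 69745)/(T + X(-34)) = (-26/3 + 69745)/(-56302089780 - 181*I*√34) = 209209/(3*(-56302089780 - 181*I*√34))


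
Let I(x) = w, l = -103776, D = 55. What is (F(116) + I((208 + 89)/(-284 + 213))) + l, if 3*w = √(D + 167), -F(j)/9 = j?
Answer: -104820 + √222/3 ≈ -1.0482e+5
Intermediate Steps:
F(j) = -9*j
w = √222/3 (w = √(55 + 167)/3 = √222/3 ≈ 4.9666)
I(x) = √222/3
(F(116) + I((208 + 89)/(-284 + 213))) + l = (-9*116 + √222/3) - 103776 = (-1044 + √222/3) - 103776 = -104820 + √222/3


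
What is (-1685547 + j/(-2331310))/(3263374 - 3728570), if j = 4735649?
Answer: 3929537312219/1084516086760 ≈ 3.6233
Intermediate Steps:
(-1685547 + j/(-2331310))/(3263374 - 3728570) = (-1685547 + 4735649/(-2331310))/(3263374 - 3728570) = (-1685547 + 4735649*(-1/2331310))/(-465196) = (-1685547 - 4735649/2331310)*(-1/465196) = -3929537312219/2331310*(-1/465196) = 3929537312219/1084516086760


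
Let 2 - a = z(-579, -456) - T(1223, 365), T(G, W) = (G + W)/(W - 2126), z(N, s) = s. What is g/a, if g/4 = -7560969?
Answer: -26629732818/402475 ≈ -66165.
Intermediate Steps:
T(G, W) = (G + W)/(-2126 + W)
a = 804950/1761 (a = 2 - (-456 - (1223 + 365)/(-2126 + 365)) = 2 - (-456 - 1588/(-1761)) = 2 - (-456 - (-1)*1588/1761) = 2 - (-456 - 1*(-1588/1761)) = 2 - (-456 + 1588/1761) = 2 - 1*(-801428/1761) = 2 + 801428/1761 = 804950/1761 ≈ 457.10)
g = -30243876 (g = 4*(-7560969) = -30243876)
g/a = -30243876/804950/1761 = -30243876*1761/804950 = -26629732818/402475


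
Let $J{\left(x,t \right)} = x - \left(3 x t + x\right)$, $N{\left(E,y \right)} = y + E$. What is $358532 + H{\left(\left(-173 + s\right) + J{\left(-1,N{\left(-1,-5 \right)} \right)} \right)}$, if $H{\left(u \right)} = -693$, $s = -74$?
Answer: $357839$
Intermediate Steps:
$N{\left(E,y \right)} = E + y$
$J{\left(x,t \right)} = - 3 t x$ ($J{\left(x,t \right)} = x - \left(3 t x + x\right) = x - \left(x + 3 t x\right) = - 3 t x$)
$358532 + H{\left(\left(-173 + s\right) + J{\left(-1,N{\left(-1,-5 \right)} \right)} \right)} = 358532 - 693 = 357839$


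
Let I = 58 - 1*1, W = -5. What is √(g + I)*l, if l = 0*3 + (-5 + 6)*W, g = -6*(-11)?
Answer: -5*√123 ≈ -55.453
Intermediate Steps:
g = 66
l = -5 (l = 0*3 + (-5 + 6)*(-5) = 0 + 1*(-5) = 0 - 5 = -5)
I = 57 (I = 58 - 1 = 57)
√(g + I)*l = √(66 + 57)*(-5) = √123*(-5) = -5*√123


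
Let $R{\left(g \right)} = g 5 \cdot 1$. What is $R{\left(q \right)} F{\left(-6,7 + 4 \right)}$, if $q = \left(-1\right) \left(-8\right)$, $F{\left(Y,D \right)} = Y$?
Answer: $-240$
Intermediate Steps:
$q = 8$
$R{\left(g \right)} = 5 g$ ($R{\left(g \right)} = 5 g 1 = 5 g$)
$R{\left(q \right)} F{\left(-6,7 + 4 \right)} = 5 \cdot 8 \left(-6\right) = 40 \left(-6\right) = -240$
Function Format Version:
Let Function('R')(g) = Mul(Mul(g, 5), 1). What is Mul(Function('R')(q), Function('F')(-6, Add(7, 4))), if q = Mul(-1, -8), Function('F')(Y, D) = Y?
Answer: -240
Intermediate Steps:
q = 8
Function('R')(g) = Mul(5, g) (Function('R')(g) = Mul(Mul(5, g), 1) = Mul(5, g))
Mul(Function('R')(q), Function('F')(-6, Add(7, 4))) = Mul(Mul(5, 8), -6) = Mul(40, -6) = -240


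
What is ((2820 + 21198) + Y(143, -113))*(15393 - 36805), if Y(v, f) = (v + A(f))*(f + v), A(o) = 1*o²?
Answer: -8808425736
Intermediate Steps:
A(o) = o²
Y(v, f) = (f + v)*(v + f²) (Y(v, f) = (v + f²)*(f + v) = (f + v)*(v + f²))
((2820 + 21198) + Y(143, -113))*(15393 - 36805) = ((2820 + 21198) + ((-113)³ + 143² - 113*143 + 143*(-113)²))*(15393 - 36805) = (24018 + (-1442897 + 20449 - 16159 + 143*12769))*(-21412) = (24018 + (-1442897 + 20449 - 16159 + 1825967))*(-21412) = (24018 + 387360)*(-21412) = 411378*(-21412) = -8808425736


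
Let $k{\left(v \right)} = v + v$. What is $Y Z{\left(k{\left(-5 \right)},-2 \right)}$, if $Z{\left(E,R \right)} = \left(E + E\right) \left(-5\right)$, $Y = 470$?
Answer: $47000$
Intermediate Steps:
$k{\left(v \right)} = 2 v$
$Z{\left(E,R \right)} = - 10 E$ ($Z{\left(E,R \right)} = 2 E \left(-5\right) = - 10 E$)
$Y Z{\left(k{\left(-5 \right)},-2 \right)} = 470 \left(- 10 \cdot 2 \left(-5\right)\right) = 470 \left(\left(-10\right) \left(-10\right)\right) = 470 \cdot 100 = 47000$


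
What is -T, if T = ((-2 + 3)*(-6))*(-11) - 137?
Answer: 71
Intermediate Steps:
T = -71 (T = (1*(-6))*(-11) - 137 = -6*(-11) - 137 = 66 - 137 = -71)
-T = -1*(-71) = 71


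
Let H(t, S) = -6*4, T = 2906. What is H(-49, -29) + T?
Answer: 2882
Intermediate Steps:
H(t, S) = -24
H(-49, -29) + T = -24 + 2906 = 2882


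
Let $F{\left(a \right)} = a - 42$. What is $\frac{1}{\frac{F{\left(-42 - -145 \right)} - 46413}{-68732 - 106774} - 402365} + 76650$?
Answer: $\frac{2706412825991097}{35308712669} \approx 76650.0$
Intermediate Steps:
$F{\left(a \right)} = -42 + a$
$\frac{1}{\frac{F{\left(-42 - -145 \right)} - 46413}{-68732 - 106774} - 402365} + 76650 = \frac{1}{\frac{\left(-42 - -103\right) - 46413}{-68732 - 106774} - 402365} + 76650 = \frac{1}{\frac{\left(-42 + \left(-42 + 145\right)\right) - 46413}{-175506} - 402365} + 76650 = \frac{1}{\left(\left(-42 + 103\right) - 46413\right) \left(- \frac{1}{175506}\right) - 402365} + 76650 = \frac{1}{\left(61 - 46413\right) \left(- \frac{1}{175506}\right) - 402365} + 76650 = \frac{1}{\left(-46352\right) \left(- \frac{1}{175506}\right) - 402365} + 76650 = \frac{1}{\frac{23176}{87753} - 402365} + 76650 = \frac{1}{- \frac{35308712669}{87753}} + 76650 = - \frac{87753}{35308712669} + 76650 = \frac{2706412825991097}{35308712669}$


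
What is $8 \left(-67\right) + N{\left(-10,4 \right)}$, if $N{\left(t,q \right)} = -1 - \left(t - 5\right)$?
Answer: $-522$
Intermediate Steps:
$N{\left(t,q \right)} = 4 - t$ ($N{\left(t,q \right)} = -1 - \left(-5 + t\right) = 4 - t$)
$8 \left(-67\right) + N{\left(-10,4 \right)} = 8 \left(-67\right) + \left(4 - -10\right) = -536 + \left(4 + 10\right) = -536 + 14 = -522$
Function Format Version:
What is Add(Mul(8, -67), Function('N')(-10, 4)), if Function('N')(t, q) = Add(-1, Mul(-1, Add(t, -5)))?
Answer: -522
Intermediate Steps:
Function('N')(t, q) = Add(4, Mul(-1, t)) (Function('N')(t, q) = Add(-1, Mul(-1, Add(-5, t))) = Add(-1, Add(5, Mul(-1, t))) = Add(4, Mul(-1, t)))
Add(Mul(8, -67), Function('N')(-10, 4)) = Add(Mul(8, -67), Add(4, Mul(-1, -10))) = Add(-536, Add(4, 10)) = Add(-536, 14) = -522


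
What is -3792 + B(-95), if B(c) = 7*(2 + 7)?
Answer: -3729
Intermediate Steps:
B(c) = 63 (B(c) = 7*9 = 63)
-3792 + B(-95) = -3792 + 63 = -3729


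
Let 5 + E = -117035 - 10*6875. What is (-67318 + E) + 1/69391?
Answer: -17563417227/69391 ≈ -2.5311e+5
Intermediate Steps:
E = -185790 (E = -5 + (-117035 - 10*6875) = -5 + (-117035 - 68750) = -5 - 185785 = -185790)
(-67318 + E) + 1/69391 = (-67318 - 185790) + 1/69391 = -253108 + 1/69391 = -17563417227/69391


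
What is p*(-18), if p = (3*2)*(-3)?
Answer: 324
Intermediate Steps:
p = -18 (p = 6*(-3) = -18)
p*(-18) = -18*(-18) = 324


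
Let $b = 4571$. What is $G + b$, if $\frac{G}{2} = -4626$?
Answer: $-4681$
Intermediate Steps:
$G = -9252$ ($G = 2 \left(-4626\right) = -9252$)
$G + b = -9252 + 4571 = -4681$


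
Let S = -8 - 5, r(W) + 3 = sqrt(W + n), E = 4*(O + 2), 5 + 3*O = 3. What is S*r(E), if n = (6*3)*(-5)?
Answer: 39 - 13*I*sqrt(762)/3 ≈ 39.0 - 119.62*I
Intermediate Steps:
O = -2/3 (O = -5/3 + (1/3)*3 = -5/3 + 1 = -2/3 ≈ -0.66667)
n = -90 (n = 18*(-5) = -90)
E = 16/3 (E = 4*(-2/3 + 2) = 4*(4/3) = 16/3 ≈ 5.3333)
r(W) = -3 + sqrt(-90 + W) (r(W) = -3 + sqrt(W - 90) = -3 + sqrt(-90 + W))
S = -13
S*r(E) = -13*(-3 + sqrt(-90 + 16/3)) = -13*(-3 + sqrt(-254/3)) = -13*(-3 + I*sqrt(762)/3) = 39 - 13*I*sqrt(762)/3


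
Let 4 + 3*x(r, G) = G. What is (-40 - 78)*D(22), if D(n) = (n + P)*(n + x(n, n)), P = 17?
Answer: -128856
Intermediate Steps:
x(r, G) = -4/3 + G/3
D(n) = (17 + n)*(-4/3 + 4*n/3) (D(n) = (n + 17)*(n + (-4/3 + n/3)) = (17 + n)*(-4/3 + 4*n/3))
(-40 - 78)*D(22) = (-40 - 78)*(-68/3 + (4/3)*22² + (64/3)*22) = -118*(-68/3 + (4/3)*484 + 1408/3) = -118*(-68/3 + 1936/3 + 1408/3) = -118*1092 = -128856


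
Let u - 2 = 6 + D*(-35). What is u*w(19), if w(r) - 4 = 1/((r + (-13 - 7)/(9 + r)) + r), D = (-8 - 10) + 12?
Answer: 229118/261 ≈ 877.85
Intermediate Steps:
D = -6 (D = -18 + 12 = -6)
w(r) = 4 + 1/(-20/(9 + r) + 2*r) (w(r) = 4 + 1/((r + (-13 - 7)/(9 + r)) + r) = 4 + 1/((r - 20/(9 + r)) + r) = 4 + 1/(-20/(9 + r) + 2*r))
u = 218 (u = 2 + (6 - 6*(-35)) = 2 + (6 + 210) = 2 + 216 = 218)
u*w(19) = 218*((-71 + 8*19**2 + 73*19)/(2*(-10 + 19**2 + 9*19))) = 218*((-71 + 8*361 + 1387)/(2*(-10 + 361 + 171))) = 218*((1/2)*(-71 + 2888 + 1387)/522) = 218*((1/2)*(1/522)*4204) = 218*(1051/261) = 229118/261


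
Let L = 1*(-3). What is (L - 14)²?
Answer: 289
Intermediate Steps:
L = -3
(L - 14)² = (-3 - 14)² = (-17)² = 289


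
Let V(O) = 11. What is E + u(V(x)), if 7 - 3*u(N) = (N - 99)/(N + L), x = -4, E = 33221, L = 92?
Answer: 10266098/309 ≈ 33224.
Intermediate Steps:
u(N) = 7/3 - (-99 + N)/(3*(92 + N)) (u(N) = 7/3 - (N - 99)/(3*(N + 92)) = 7/3 - (-99 + N)/(3*(92 + N)))
E + u(V(x)) = 33221 + (743 + 6*11)/(3*(92 + 11)) = 33221 + (⅓)*(743 + 66)/103 = 33221 + (⅓)*(1/103)*809 = 33221 + 809/309 = 10266098/309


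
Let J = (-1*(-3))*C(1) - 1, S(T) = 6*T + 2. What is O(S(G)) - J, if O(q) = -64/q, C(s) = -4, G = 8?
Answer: 293/25 ≈ 11.720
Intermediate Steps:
S(T) = 2 + 6*T
J = -13 (J = -1*(-3)*(-4) - 1 = 3*(-4) - 1 = -12 - 1 = -13)
O(S(G)) - J = -64/(2 + 6*8) - 1*(-13) = -64/(2 + 48) + 13 = -64/50 + 13 = -64*1/50 + 13 = -32/25 + 13 = 293/25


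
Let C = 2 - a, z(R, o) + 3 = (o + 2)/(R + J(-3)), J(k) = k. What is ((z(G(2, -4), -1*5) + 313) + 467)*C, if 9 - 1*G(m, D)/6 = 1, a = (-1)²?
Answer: 11654/15 ≈ 776.93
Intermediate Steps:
a = 1
G(m, D) = 48 (G(m, D) = 54 - 6*1 = 54 - 6 = 48)
z(R, o) = -3 + (2 + o)/(-3 + R) (z(R, o) = -3 + (o + 2)/(R - 3) = -3 + (2 + o)/(-3 + R))
C = 1 (C = 2 - 1*1 = 2 - 1 = 1)
((z(G(2, -4), -1*5) + 313) + 467)*C = (((11 - 1*5 - 3*48)/(-3 + 48) + 313) + 467)*1 = (((11 - 5 - 144)/45 + 313) + 467)*1 = (((1/45)*(-138) + 313) + 467)*1 = ((-46/15 + 313) + 467)*1 = (4649/15 + 467)*1 = (11654/15)*1 = 11654/15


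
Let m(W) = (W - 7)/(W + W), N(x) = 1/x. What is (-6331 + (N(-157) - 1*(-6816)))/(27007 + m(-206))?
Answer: 31371328/1746954229 ≈ 0.017958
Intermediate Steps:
m(W) = (-7 + W)/(2*W) (m(W) = (-7 + W)/((2*W)) = (-7 + W)*(1/(2*W)) = (-7 + W)/(2*W))
(-6331 + (N(-157) - 1*(-6816)))/(27007 + m(-206)) = (-6331 + (1/(-157) - 1*(-6816)))/(27007 + (1/2)*(-7 - 206)/(-206)) = (-6331 + (-1/157 + 6816))/(27007 + (1/2)*(-1/206)*(-213)) = (-6331 + 1070111/157)/(27007 + 213/412) = 76144/(157*(11127097/412)) = (76144/157)*(412/11127097) = 31371328/1746954229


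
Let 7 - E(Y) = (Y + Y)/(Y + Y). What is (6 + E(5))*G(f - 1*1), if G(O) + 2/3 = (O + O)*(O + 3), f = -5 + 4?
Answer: -56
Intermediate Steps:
E(Y) = 6 (E(Y) = 7 - (Y + Y)/(Y + Y) = 7 - 2*Y/(2*Y) = 7 - 2*Y*1/(2*Y) = 7 - 1*1 = 7 - 1 = 6)
f = -1
G(O) = -⅔ + 2*O*(3 + O) (G(O) = -⅔ + (O + O)*(O + 3) = -⅔ + (2*O)*(3 + O) = -⅔ + 2*O*(3 + O))
(6 + E(5))*G(f - 1*1) = (6 + 6)*(-⅔ + 2*(-1 - 1*1)² + 6*(-1 - 1*1)) = 12*(-⅔ + 2*(-1 - 1)² + 6*(-1 - 1)) = 12*(-⅔ + 2*(-2)² + 6*(-2)) = 12*(-⅔ + 2*4 - 12) = 12*(-⅔ + 8 - 12) = 12*(-14/3) = -56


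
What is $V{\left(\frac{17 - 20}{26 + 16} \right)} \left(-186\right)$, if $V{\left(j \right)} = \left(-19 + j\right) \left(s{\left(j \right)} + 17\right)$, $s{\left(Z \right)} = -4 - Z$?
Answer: $\frac{4544073}{98} \approx 46368.0$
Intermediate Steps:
$V{\left(j \right)} = \left(-19 + j\right) \left(13 - j\right)$ ($V{\left(j \right)} = \left(-19 + j\right) \left(\left(-4 - j\right) + 17\right) = \left(-19 + j\right) \left(13 - j\right)$)
$V{\left(\frac{17 - 20}{26 + 16} \right)} \left(-186\right) = \left(-247 - \left(\frac{17 - 20}{26 + 16}\right)^{2} + 32 \frac{17 - 20}{26 + 16}\right) \left(-186\right) = \left(-247 - \left(- \frac{3}{42}\right)^{2} + 32 \left(- \frac{3}{42}\right)\right) \left(-186\right) = \left(-247 - \left(\left(-3\right) \frac{1}{42}\right)^{2} + 32 \left(\left(-3\right) \frac{1}{42}\right)\right) \left(-186\right) = \left(-247 - \left(- \frac{1}{14}\right)^{2} + 32 \left(- \frac{1}{14}\right)\right) \left(-186\right) = \left(-247 - \frac{1}{196} - \frac{16}{7}\right) \left(-186\right) = \left(- \frac{48861}{196}\right) \left(-186\right) = \frac{4544073}{98}$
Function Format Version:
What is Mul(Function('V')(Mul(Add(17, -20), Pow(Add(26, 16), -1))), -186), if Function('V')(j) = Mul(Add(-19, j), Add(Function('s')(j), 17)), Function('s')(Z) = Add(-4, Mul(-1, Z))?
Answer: Rational(4544073, 98) ≈ 46368.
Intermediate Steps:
Function('V')(j) = Mul(Add(-19, j), Add(13, Mul(-1, j))) (Function('V')(j) = Mul(Add(-19, j), Add(Add(-4, Mul(-1, j)), 17)) = Mul(Add(-19, j), Add(13, Mul(-1, j))))
Mul(Function('V')(Mul(Add(17, -20), Pow(Add(26, 16), -1))), -186) = Mul(Add(-247, Mul(-1, Pow(Mul(Add(17, -20), Pow(Add(26, 16), -1)), 2)), Mul(32, Mul(Add(17, -20), Pow(Add(26, 16), -1)))), -186) = Mul(Add(-247, Mul(-1, Pow(Mul(-3, Pow(42, -1)), 2)), Mul(32, Mul(-3, Pow(42, -1)))), -186) = Mul(Add(-247, Mul(-1, Pow(Mul(-3, Rational(1, 42)), 2)), Mul(32, Mul(-3, Rational(1, 42)))), -186) = Mul(Add(-247, Mul(-1, Pow(Rational(-1, 14), 2)), Mul(32, Rational(-1, 14))), -186) = Mul(Add(-247, Mul(-1, Rational(1, 196)), Rational(-16, 7)), -186) = Mul(Add(-247, Rational(-1, 196), Rational(-16, 7)), -186) = Mul(Rational(-48861, 196), -186) = Rational(4544073, 98)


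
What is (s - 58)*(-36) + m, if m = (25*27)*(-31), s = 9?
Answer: -19161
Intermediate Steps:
m = -20925 (m = 675*(-31) = -20925)
(s - 58)*(-36) + m = (9 - 58)*(-36) - 20925 = -49*(-36) - 20925 = 1764 - 20925 = -19161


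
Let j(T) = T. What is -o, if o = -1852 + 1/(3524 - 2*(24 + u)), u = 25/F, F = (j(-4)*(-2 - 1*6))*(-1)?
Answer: 103047116/55641 ≈ 1852.0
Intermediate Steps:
F = -32 (F = -4*(-2 - 1*6)*(-1) = -4*(-2 - 6)*(-1) = -4*(-8)*(-1) = 32*(-1) = -32)
u = -25/32 (u = 25/(-32) = 25*(-1/32) = -25/32 ≈ -0.78125)
o = -103047116/55641 (o = -1852 + 1/(3524 - 2*(24 - 25/32)) = -1852 + 1/(3524 - 2*743/32) = -1852 + 1/(3524 - 743/16) = -1852 + 1/(55641/16) = -1852 + 16/55641 = -103047116/55641 ≈ -1852.0)
-o = -1*(-103047116/55641) = 103047116/55641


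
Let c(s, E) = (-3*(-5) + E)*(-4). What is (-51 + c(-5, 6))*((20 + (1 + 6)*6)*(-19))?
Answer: 159030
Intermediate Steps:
c(s, E) = -60 - 4*E (c(s, E) = (15 + E)*(-4) = -60 - 4*E)
(-51 + c(-5, 6))*((20 + (1 + 6)*6)*(-19)) = (-51 + (-60 - 4*6))*((20 + (1 + 6)*6)*(-19)) = (-51 + (-60 - 24))*((20 + 7*6)*(-19)) = (-51 - 84)*((20 + 42)*(-19)) = -8370*(-19) = -135*(-1178) = 159030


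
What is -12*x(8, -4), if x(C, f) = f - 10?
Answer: 168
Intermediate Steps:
x(C, f) = -10 + f
-12*x(8, -4) = -12*(-10 - 4) = -12*(-14) = 168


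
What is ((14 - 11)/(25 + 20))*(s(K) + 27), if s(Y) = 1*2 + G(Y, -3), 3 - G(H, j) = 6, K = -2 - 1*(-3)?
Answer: 26/15 ≈ 1.7333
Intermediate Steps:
K = 1 (K = -2 + 3 = 1)
G(H, j) = -3 (G(H, j) = 3 - 1*6 = 3 - 6 = -3)
s(Y) = -1 (s(Y) = 1*2 - 3 = 2 - 3 = -1)
((14 - 11)/(25 + 20))*(s(K) + 27) = ((14 - 11)/(25 + 20))*(-1 + 27) = (3/45)*26 = (3*(1/45))*26 = (1/15)*26 = 26/15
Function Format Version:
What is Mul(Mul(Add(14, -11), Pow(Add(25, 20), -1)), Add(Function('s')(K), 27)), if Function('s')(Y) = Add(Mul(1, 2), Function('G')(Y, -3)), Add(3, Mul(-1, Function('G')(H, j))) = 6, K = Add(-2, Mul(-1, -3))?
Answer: Rational(26, 15) ≈ 1.7333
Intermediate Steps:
K = 1 (K = Add(-2, 3) = 1)
Function('G')(H, j) = -3 (Function('G')(H, j) = Add(3, Mul(-1, 6)) = Add(3, -6) = -3)
Function('s')(Y) = -1 (Function('s')(Y) = Add(Mul(1, 2), -3) = Add(2, -3) = -1)
Mul(Mul(Add(14, -11), Pow(Add(25, 20), -1)), Add(Function('s')(K), 27)) = Mul(Mul(Add(14, -11), Pow(Add(25, 20), -1)), Add(-1, 27)) = Mul(Mul(3, Pow(45, -1)), 26) = Mul(Mul(3, Rational(1, 45)), 26) = Mul(Rational(1, 15), 26) = Rational(26, 15)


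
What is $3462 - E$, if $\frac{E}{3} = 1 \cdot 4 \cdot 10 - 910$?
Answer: $6072$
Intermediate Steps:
$E = -2610$ ($E = 3 \left(1 \cdot 4 \cdot 10 - 910\right) = 3 \left(4 \cdot 10 - 910\right) = 3 \left(40 - 910\right) = 3 \left(-870\right) = -2610$)
$3462 - E = 3462 - -2610 = 3462 + 2610 = 6072$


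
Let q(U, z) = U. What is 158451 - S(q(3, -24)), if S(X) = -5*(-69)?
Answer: 158106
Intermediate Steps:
S(X) = 345
158451 - S(q(3, -24)) = 158451 - 1*345 = 158451 - 345 = 158106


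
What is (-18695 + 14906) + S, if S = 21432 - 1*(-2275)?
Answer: 19918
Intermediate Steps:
S = 23707 (S = 21432 + 2275 = 23707)
(-18695 + 14906) + S = (-18695 + 14906) + 23707 = -3789 + 23707 = 19918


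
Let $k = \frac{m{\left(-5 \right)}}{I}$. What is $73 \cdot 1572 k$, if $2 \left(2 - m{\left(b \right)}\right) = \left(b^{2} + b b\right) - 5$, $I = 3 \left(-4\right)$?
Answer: $\frac{392083}{2} \approx 1.9604 \cdot 10^{5}$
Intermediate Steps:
$I = -12$
$m{\left(b \right)} = \frac{9}{2} - b^{2}$ ($m{\left(b \right)} = 2 - \frac{\left(b^{2} + b b\right) - 5}{2} = 2 - \frac{\left(b^{2} + b^{2}\right) - 5}{2} = 2 - \frac{2 b^{2} - 5}{2} = 2 - \frac{-5 + 2 b^{2}}{2} = 2 - \left(- \frac{5}{2} + b^{2}\right) = \frac{9}{2} - b^{2}$)
$k = \frac{41}{24}$ ($k = \frac{\frac{9}{2} - \left(-5\right)^{2}}{-12} = \left(\frac{9}{2} - 25\right) \left(- \frac{1}{12}\right) = \left(- \frac{41}{2}\right) \left(- \frac{1}{12}\right) = \frac{41}{24} \approx 1.7083$)
$73 \cdot 1572 k = 73 \cdot 1572 \cdot \frac{41}{24} = 114756 \cdot \frac{41}{24} = \frac{392083}{2}$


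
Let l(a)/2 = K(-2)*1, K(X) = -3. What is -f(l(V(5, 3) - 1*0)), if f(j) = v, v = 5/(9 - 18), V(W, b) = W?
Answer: 5/9 ≈ 0.55556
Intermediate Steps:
l(a) = -6 (l(a) = 2*(-3*1) = 2*(-3) = -6)
v = -5/9 (v = 5/(-9) = -⅑*5 = -5/9 ≈ -0.55556)
f(j) = -5/9
-f(l(V(5, 3) - 1*0)) = -1*(-5/9) = 5/9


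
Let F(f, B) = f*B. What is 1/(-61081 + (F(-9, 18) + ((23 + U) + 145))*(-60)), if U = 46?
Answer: -1/64201 ≈ -1.5576e-5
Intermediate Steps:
F(f, B) = B*f
1/(-61081 + (F(-9, 18) + ((23 + U) + 145))*(-60)) = 1/(-61081 + (18*(-9) + ((23 + 46) + 145))*(-60)) = 1/(-61081 + (-162 + (69 + 145))*(-60)) = 1/(-61081 + (-162 + 214)*(-60)) = 1/(-61081 + 52*(-60)) = 1/(-61081 - 3120) = 1/(-64201) = -1/64201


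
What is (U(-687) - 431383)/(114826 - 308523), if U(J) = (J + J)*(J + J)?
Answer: -1456493/193697 ≈ -7.5194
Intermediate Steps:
U(J) = 4*J² (U(J) = (2*J)*(2*J) = 4*J²)
(U(-687) - 431383)/(114826 - 308523) = (4*(-687)² - 431383)/(114826 - 308523) = (4*471969 - 431383)/(-193697) = (1887876 - 431383)*(-1/193697) = 1456493*(-1/193697) = -1456493/193697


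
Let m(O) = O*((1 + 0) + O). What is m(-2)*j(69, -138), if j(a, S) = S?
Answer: -276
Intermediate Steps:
m(O) = O*(1 + O)
m(-2)*j(69, -138) = -2*(1 - 2)*(-138) = -2*(-1)*(-138) = 2*(-138) = -276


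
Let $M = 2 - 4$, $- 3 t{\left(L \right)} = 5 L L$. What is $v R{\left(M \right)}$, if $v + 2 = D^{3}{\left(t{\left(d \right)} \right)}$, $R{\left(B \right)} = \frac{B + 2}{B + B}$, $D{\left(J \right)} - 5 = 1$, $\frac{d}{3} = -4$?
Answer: $0$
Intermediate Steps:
$d = -12$ ($d = 3 \left(-4\right) = -12$)
$t{\left(L \right)} = - \frac{5 L^{2}}{3}$ ($t{\left(L \right)} = - \frac{5 L L}{3} = - \frac{5 L^{2}}{3}$)
$D{\left(J \right)} = 6$ ($D{\left(J \right)} = 5 + 1 = 6$)
$M = -2$
$R{\left(B \right)} = \frac{2 + B}{2 B}$
$v = 214$ ($v = -2 + 6^{3} = -2 + 216 = 214$)
$v R{\left(M \right)} = 214 \frac{2 - 2}{2 \left(-2\right)} = 214 \cdot \frac{1}{2} \left(- \frac{1}{2}\right) 0 = 214 \cdot 0 = 0$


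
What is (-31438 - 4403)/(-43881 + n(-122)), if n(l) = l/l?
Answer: 35841/43880 ≈ 0.81680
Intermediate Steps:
n(l) = 1
(-31438 - 4403)/(-43881 + n(-122)) = (-31438 - 4403)/(-43881 + 1) = -35841/(-43880) = -35841*(-1/43880) = 35841/43880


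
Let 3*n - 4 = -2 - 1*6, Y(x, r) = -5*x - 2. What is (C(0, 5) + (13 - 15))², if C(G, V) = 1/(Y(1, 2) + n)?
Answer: 2809/625 ≈ 4.4944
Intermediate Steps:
Y(x, r) = -2 - 5*x
n = -4/3 (n = 4/3 + (-2 - 1*6)/3 = 4/3 + (-2 - 6)/3 = 4/3 + (⅓)*(-8) = 4/3 - 8/3 = -4/3 ≈ -1.3333)
C(G, V) = -3/25 (C(G, V) = 1/((-2 - 5*1) - 4/3) = 1/((-2 - 5) - 4/3) = 1/(-7 - 4/3) = 1/(-25/3) = -3/25)
(C(0, 5) + (13 - 15))² = (-3/25 + (13 - 15))² = (-3/25 - 2)² = (-53/25)² = 2809/625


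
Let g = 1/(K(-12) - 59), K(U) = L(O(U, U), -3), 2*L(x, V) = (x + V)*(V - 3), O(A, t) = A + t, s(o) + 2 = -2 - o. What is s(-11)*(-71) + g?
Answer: -10933/22 ≈ -496.95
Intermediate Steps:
s(o) = -4 - o (s(o) = -2 + (-2 - o) = -4 - o)
L(x, V) = (-3 + V)*(V + x)/2 (L(x, V) = ((x + V)*(V - 3))/2 = ((V + x)*(-3 + V))/2 = ((-3 + V)*(V + x))/2 = (-3 + V)*(V + x)/2)
K(U) = 9 - 6*U (K(U) = (1/2)*(-3)**2 - 3/2*(-3) - 3*(U + U)/2 + (1/2)*(-3)*(U + U) = (1/2)*9 + 9/2 - 3*U + (1/2)*(-3)*(2*U) = 9/2 + 9/2 - 3*U - 3*U = 9 - 6*U)
g = 1/22 (g = 1/((9 - 6*(-12)) - 59) = 1/((9 + 72) - 59) = 1/(81 - 59) = 1/22 ≈ 0.045455)
s(-11)*(-71) + g = (-4 - 1*(-11))*(-71) + 1/22 = (-4 + 11)*(-71) + 1/22 = 7*(-71) + 1/22 = -497 + 1/22 = -10933/22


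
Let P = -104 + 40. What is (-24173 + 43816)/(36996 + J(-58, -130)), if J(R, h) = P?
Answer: 19643/36932 ≈ 0.53187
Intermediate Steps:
P = -64
J(R, h) = -64
(-24173 + 43816)/(36996 + J(-58, -130)) = (-24173 + 43816)/(36996 - 64) = 19643/36932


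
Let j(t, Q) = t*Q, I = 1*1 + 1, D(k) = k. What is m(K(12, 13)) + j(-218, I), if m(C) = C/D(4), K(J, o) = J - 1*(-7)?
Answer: -1725/4 ≈ -431.25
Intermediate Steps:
I = 2 (I = 1 + 1 = 2)
K(J, o) = 7 + J (K(J, o) = J + 7 = 7 + J)
j(t, Q) = Q*t
m(C) = C/4
m(K(12, 13)) + j(-218, I) = (7 + 12)/4 + 2*(-218) = (¼)*19 - 436 = 19/4 - 436 = -1725/4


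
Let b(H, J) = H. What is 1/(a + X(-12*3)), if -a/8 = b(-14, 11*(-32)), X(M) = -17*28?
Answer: -1/364 ≈ -0.0027473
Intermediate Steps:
X(M) = -476
a = 112 (a = -8*(-14) = 112)
1/(a + X(-12*3)) = 1/(112 - 476) = 1/(-364) = -1/364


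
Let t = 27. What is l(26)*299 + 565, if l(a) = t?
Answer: 8638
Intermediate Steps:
l(a) = 27
l(26)*299 + 565 = 27*299 + 565 = 8073 + 565 = 8638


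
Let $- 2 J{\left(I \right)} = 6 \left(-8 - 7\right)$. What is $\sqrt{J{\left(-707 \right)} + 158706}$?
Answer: $3 \sqrt{17639} \approx 398.44$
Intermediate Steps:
$J{\left(I \right)} = 45$ ($J{\left(I \right)} = - \frac{6 \left(-8 - 7\right)}{2} = - \frac{6 \left(-15\right)}{2} = \left(- \frac{1}{2}\right) \left(-90\right) = 45$)
$\sqrt{J{\left(-707 \right)} + 158706} = \sqrt{45 + 158706} = \sqrt{158751} = 3 \sqrt{17639}$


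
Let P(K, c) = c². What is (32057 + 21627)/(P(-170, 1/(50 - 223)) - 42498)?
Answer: -1606708436/1271922641 ≈ -1.2632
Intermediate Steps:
(32057 + 21627)/(P(-170, 1/(50 - 223)) - 42498) = (32057 + 21627)/((1/(50 - 223))² - 42498) = 53684/((1/(-173))² - 42498) = 53684/((-1/173)² - 42498) = 53684/(1/29929 - 42498) = 53684/(-1271922641/29929) = 53684*(-29929/1271922641) = -1606708436/1271922641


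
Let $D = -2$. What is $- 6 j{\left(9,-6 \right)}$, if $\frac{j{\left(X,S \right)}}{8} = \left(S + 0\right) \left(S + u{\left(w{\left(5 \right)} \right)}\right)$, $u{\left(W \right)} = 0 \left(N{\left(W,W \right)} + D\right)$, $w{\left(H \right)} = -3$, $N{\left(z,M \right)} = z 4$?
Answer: $-1728$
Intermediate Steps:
$N{\left(z,M \right)} = 4 z$
$u{\left(W \right)} = 0$ ($u{\left(W \right)} = 0 \left(4 W - 2\right) = 0 \left(-2 + 4 W\right) = 0$)
$j{\left(X,S \right)} = 8 S^{2}$ ($j{\left(X,S \right)} = 8 \left(S + 0\right) \left(S + 0\right) = 8 S S = 8 S^{2}$)
$- 6 j{\left(9,-6 \right)} = - 6 \cdot 8 \left(-6\right)^{2} = - 6 \cdot 8 \cdot 36 = \left(-6\right) 288 = -1728$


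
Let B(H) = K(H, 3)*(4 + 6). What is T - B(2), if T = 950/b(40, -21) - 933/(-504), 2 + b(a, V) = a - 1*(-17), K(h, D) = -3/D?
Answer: 53821/1848 ≈ 29.124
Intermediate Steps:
b(a, V) = 15 + a (b(a, V) = -2 + (a - 1*(-17)) = -2 + (a + 17) = -2 + (17 + a) = 15 + a)
T = 35341/1848 (T = 950/(15 + 40) - 933/(-504) = 950/55 - 933*(-1/504) = 950*(1/55) + 311/168 = 190/11 + 311/168 = 35341/1848 ≈ 19.124)
B(H) = -10 (B(H) = (-3/3)*(4 + 6) = -3*⅓*10 = -1*10 = -10)
T - B(2) = 35341/1848 - 1*(-10) = 35341/1848 + 10 = 53821/1848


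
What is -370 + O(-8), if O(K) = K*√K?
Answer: -370 - 16*I*√2 ≈ -370.0 - 22.627*I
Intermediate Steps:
O(K) = K^(3/2)
-370 + O(-8) = -370 + (-8)^(3/2) = -370 - 16*I*√2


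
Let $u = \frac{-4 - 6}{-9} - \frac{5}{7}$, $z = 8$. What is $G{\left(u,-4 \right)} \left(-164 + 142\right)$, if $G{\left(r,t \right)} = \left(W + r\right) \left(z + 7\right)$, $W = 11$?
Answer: $- \frac{78980}{21} \approx -3761.0$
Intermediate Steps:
$u = \frac{25}{63}$ ($u = \left(-4 - 6\right) \left(- \frac{1}{9}\right) - \frac{5}{7} = \left(-10\right) \left(- \frac{1}{9}\right) - \frac{5}{7} = \frac{10}{9} - \frac{5}{7} = \frac{25}{63} \approx 0.39683$)
$G{\left(r,t \right)} = 165 + 15 r$ ($G{\left(r,t \right)} = \left(11 + r\right) \left(8 + 7\right) = \left(11 + r\right) 15 = 165 + 15 r$)
$G{\left(u,-4 \right)} \left(-164 + 142\right) = \left(165 + 15 \cdot \frac{25}{63}\right) \left(-164 + 142\right) = \left(165 + \frac{125}{21}\right) \left(-22\right) = \frac{3590}{21} \left(-22\right) = - \frac{78980}{21}$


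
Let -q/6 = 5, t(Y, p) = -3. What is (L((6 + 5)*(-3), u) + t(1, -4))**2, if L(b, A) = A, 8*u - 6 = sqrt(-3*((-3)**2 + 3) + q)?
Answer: (18 - I*sqrt(66))**2/64 ≈ 4.0313 - 4.5698*I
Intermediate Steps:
q = -30 (q = -6*5 = -30)
u = 3/4 + I*sqrt(66)/8 (u = 3/4 + sqrt(-3*((-3)**2 + 3) - 30)/8 = 3/4 + sqrt(-3*(9 + 3) - 30)/8 = 3/4 + sqrt(-3*12 - 30)/8 = 3/4 + sqrt(-36 - 30)/8 = 3/4 + sqrt(-66)/8 = 3/4 + (I*sqrt(66))/8 = 3/4 + I*sqrt(66)/8 ≈ 0.75 + 1.0155*I)
(L((6 + 5)*(-3), u) + t(1, -4))**2 = ((3/4 + I*sqrt(66)/8) - 3)**2 = (-9/4 + I*sqrt(66)/8)**2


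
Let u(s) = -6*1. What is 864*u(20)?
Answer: -5184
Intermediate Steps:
u(s) = -6
864*u(20) = 864*(-6) = -5184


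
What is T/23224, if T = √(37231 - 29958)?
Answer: √7273/23224 ≈ 0.0036721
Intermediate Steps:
T = √7273 ≈ 85.282
T/23224 = √7273/23224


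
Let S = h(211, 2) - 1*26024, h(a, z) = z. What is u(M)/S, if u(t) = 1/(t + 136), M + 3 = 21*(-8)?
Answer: 1/910770 ≈ 1.0980e-6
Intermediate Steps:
M = -171 (M = -3 + 21*(-8) = -3 - 168 = -171)
S = -26022 (S = 2 - 1*26024 = 2 - 26024 = -26022)
u(t) = 1/(136 + t)
u(M)/S = 1/((136 - 171)*(-26022)) = -1/26022/(-35) = -1/35*(-1/26022) = 1/910770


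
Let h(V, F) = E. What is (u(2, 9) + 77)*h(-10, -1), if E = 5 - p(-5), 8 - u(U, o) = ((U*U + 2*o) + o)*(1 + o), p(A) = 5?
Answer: 0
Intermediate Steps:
u(U, o) = 8 - (1 + o)*(U**2 + 3*o) (u(U, o) = 8 - ((U*U + 2*o) + o)*(1 + o) = 8 - ((U**2 + 2*o) + o)*(1 + o) = 8 - (U**2 + 3*o)*(1 + o) = 8 - (1 + o)*(U**2 + 3*o))
E = 0 (E = 5 - 1*5 = 5 - 5 = 0)
h(V, F) = 0
(u(2, 9) + 77)*h(-10, -1) = ((8 - 1*2**2 - 3*9 - 3*9**2 - 1*9*2**2) + 77)*0 = ((8 - 1*4 - 27 - 3*81 - 1*9*4) + 77)*0 = ((8 - 4 - 27 - 243 - 36) + 77)*0 = (-302 + 77)*0 = -225*0 = 0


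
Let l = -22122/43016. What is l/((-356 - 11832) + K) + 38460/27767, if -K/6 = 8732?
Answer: 53420733305187/38567992032880 ≈ 1.3851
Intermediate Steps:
K = -52392 (K = -6*8732 = -52392)
l = -11061/21508 (l = -22122*1/43016 = -11061/21508 ≈ -0.51427)
l/((-356 - 11832) + K) + 38460/27767 = -11061/(21508*((-356 - 11832) - 52392)) + 38460/27767 = -11061/(21508*(-12188 - 52392)) + 38460*(1/27767) = -11061/21508/(-64580) + 38460/27767 = -11061/21508*(-1/64580) + 38460/27767 = 11061/1388986640 + 38460/27767 = 53420733305187/38567992032880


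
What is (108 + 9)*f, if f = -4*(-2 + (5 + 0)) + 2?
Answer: -1170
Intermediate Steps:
f = -10 (f = -4*(-2 + 5) + 2 = -4*3 + 2 = -12 + 2 = -10)
(108 + 9)*f = (108 + 9)*(-10) = 117*(-10) = -1170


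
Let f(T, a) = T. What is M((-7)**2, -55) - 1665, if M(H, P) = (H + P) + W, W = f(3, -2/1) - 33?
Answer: -1701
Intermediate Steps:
W = -30 (W = 3 - 33 = -30)
M(H, P) = -30 + H + P (M(H, P) = (H + P) - 30 = -30 + H + P)
M((-7)**2, -55) - 1665 = (-30 + (-7)**2 - 55) - 1665 = (-30 + 49 - 55) - 1665 = -36 - 1665 = -1701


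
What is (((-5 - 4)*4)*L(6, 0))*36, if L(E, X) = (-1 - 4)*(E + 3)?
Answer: 58320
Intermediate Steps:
L(E, X) = -15 - 5*E (L(E, X) = -5*(3 + E) = -15 - 5*E)
(((-5 - 4)*4)*L(6, 0))*36 = (((-5 - 4)*4)*(-15 - 5*6))*36 = ((-9*4)*(-15 - 30))*36 = -36*(-45)*36 = 1620*36 = 58320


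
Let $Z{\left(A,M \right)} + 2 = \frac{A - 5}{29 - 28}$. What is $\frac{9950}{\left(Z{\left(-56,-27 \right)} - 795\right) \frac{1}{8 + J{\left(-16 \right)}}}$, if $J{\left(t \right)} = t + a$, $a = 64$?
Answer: $- \frac{278600}{429} \approx -649.42$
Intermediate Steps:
$Z{\left(A,M \right)} = -7 + A$ ($Z{\left(A,M \right)} = -2 + \frac{A - 5}{29 - 28} = -2 + \frac{-5 + A}{1} = -2 + \left(-5 + A\right) 1 = -2 + \left(-5 + A\right) = -7 + A$)
$J{\left(t \right)} = 64 + t$ ($J{\left(t \right)} = t + 64 = 64 + t$)
$\frac{9950}{\left(Z{\left(-56,-27 \right)} - 795\right) \frac{1}{8 + J{\left(-16 \right)}}} = \frac{9950}{\left(\left(-7 - 56\right) - 795\right) \frac{1}{8 + \left(64 - 16\right)}} = \frac{9950}{\left(-63 - 795\right) \frac{1}{8 + 48}} = \frac{9950}{\left(-858\right) \frac{1}{56}} = \frac{9950}{- \frac{429}{28}} = 9950 \left(- \frac{28}{429}\right) = - \frac{278600}{429}$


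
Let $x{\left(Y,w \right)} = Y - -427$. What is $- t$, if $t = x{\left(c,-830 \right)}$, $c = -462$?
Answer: $35$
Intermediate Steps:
$x{\left(Y,w \right)} = 427 + Y$ ($x{\left(Y,w \right)} = Y + 427 = 427 + Y$)
$t = -35$ ($t = 427 - 462 = -35$)
$- t = \left(-1\right) \left(-35\right) = 35$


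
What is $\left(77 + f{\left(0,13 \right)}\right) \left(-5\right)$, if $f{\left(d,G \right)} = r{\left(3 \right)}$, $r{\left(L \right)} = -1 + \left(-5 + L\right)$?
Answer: $-370$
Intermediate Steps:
$r{\left(L \right)} = -6 + L$
$f{\left(d,G \right)} = -3$ ($f{\left(d,G \right)} = -6 + 3 = -3$)
$\left(77 + f{\left(0,13 \right)}\right) \left(-5\right) = \left(77 - 3\right) \left(-5\right) = 74 \left(-5\right) = -370$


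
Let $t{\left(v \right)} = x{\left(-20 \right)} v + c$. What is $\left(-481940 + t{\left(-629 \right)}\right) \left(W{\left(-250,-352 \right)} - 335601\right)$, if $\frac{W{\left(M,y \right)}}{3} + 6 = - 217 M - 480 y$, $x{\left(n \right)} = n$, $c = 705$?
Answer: $-156535925205$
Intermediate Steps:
$t{\left(v \right)} = 705 - 20 v$ ($t{\left(v \right)} = - 20 v + 705 = 705 - 20 v$)
$W{\left(M,y \right)} = -18 - 1440 y - 651 M$ ($W{\left(M,y \right)} = -18 + 3 \left(- 217 M - 480 y\right) = -18 + 3 \left(- 480 y - 217 M\right) = -18 - \left(651 M + 1440 y\right) = -18 - 1440 y - 651 M$)
$\left(-481940 + t{\left(-629 \right)}\right) \left(W{\left(-250,-352 \right)} - 335601\right) = \left(-481940 + \left(705 - -12580\right)\right) \left(\left(-18 - -506880 - -162750\right) - 335601\right) = \left(-481940 + \left(705 + 12580\right)\right) \left(\left(-18 + 506880 + 162750\right) - 335601\right) = \left(-481940 + 13285\right) \left(669612 - 335601\right) = \left(-468655\right) 334011 = -156535925205$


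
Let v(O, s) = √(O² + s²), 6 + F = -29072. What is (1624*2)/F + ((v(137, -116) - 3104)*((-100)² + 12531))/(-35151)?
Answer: 145249382216/73008627 - 112655*√1289/35151 ≈ 1874.4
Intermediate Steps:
F = -29078 (F = -6 - 29072 = -29078)
(1624*2)/F + ((v(137, -116) - 3104)*((-100)² + 12531))/(-35151) = (1624*2)/(-29078) + ((√(137² + (-116)²) - 3104)*((-100)² + 12531))/(-35151) = 3248*(-1/29078) + ((√(18769 + 13456) - 3104)*(10000 + 12531))*(-1/35151) = -232/2077 + ((√32225 - 3104)*22531)*(-1/35151) = -232/2077 + ((5*√1289 - 3104)*22531)*(-1/35151) = -232/2077 + ((-3104 + 5*√1289)*22531)*(-1/35151) = -232/2077 + (-69936224 + 112655*√1289)*(-1/35151) = -232/2077 + (69936224/35151 - 112655*√1289/35151) = 145249382216/73008627 - 112655*√1289/35151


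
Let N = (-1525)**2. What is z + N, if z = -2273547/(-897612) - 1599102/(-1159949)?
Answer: 807135980772477009/347061380596 ≈ 2.3256e+6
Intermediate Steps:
N = 2325625
z = 1357523904509/347061380596 (z = -2273547*(-1/897612) - 1599102*(-1/1159949) = 757849/299204 + 1599102/1159949 = 1357523904509/347061380596 ≈ 3.9115)
z + N = 1357523904509/347061380596 + 2325625 = 807135980772477009/347061380596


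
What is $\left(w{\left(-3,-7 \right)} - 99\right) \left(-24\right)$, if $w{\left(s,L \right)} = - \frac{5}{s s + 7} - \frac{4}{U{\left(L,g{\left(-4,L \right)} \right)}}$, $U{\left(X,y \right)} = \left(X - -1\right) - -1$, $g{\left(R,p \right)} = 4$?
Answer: $\frac{23643}{10} \approx 2364.3$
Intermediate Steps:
$U{\left(X,y \right)} = 2 + X$ ($U{\left(X,y \right)} = \left(X + 1\right) + 1 = \left(1 + X\right) + 1 = 2 + X$)
$w{\left(s,L \right)} = - \frac{5}{7 + s^{2}} - \frac{4}{2 + L}$ ($w{\left(s,L \right)} = - \frac{5}{s s + 7} - \frac{4}{2 + L} = - \frac{5}{s^{2} + 7} - \frac{4}{2 + L} = - \frac{5}{7 + s^{2}} - \frac{4}{2 + L}$)
$\left(w{\left(-3,-7 \right)} - 99\right) \left(-24\right) = \left(\frac{-38 - -35 - 4 \left(-3\right)^{2}}{\left(2 - 7\right) \left(7 + \left(-3\right)^{2}\right)} - 99\right) \left(-24\right) = \left(\frac{-38 + 35 - 36}{\left(-5\right) \left(7 + 9\right)} - 99\right) \left(-24\right) = \left(- \frac{-38 + 35 - 36}{5 \cdot 16} - 99\right) \left(-24\right) = \left(\left(- \frac{1}{5}\right) \frac{1}{16} \left(-39\right) - 99\right) \left(-24\right) = \left(\frac{39}{80} - 99\right) \left(-24\right) = \left(- \frac{7881}{80}\right) \left(-24\right) = \frac{23643}{10}$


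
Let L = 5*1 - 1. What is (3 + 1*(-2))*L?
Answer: 4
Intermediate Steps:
L = 4 (L = 5 - 1 = 4)
(3 + 1*(-2))*L = (3 + 1*(-2))*4 = (3 - 2)*4 = 1*4 = 4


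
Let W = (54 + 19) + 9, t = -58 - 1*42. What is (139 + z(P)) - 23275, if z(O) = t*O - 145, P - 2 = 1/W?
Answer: -962771/41 ≈ -23482.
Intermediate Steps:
t = -100 (t = -58 - 42 = -100)
W = 82 (W = 73 + 9 = 82)
P = 165/82 (P = 2 + 1/82 = 165/82 ≈ 2.0122)
z(O) = -145 - 100*O (z(O) = -100*O - 145 = -145 - 100*O)
(139 + z(P)) - 23275 = (139 + (-145 - 100*165/82)) - 23275 = (139 + (-145 - 8250/41)) - 23275 = (139 - 14195/41) - 23275 = -8496/41 - 23275 = -962771/41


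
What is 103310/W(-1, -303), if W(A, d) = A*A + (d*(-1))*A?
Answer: -51655/151 ≈ -342.09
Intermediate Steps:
W(A, d) = A**2 - A*d (W(A, d) = A**2 + (-d)*A = A**2 - A*d)
103310/W(-1, -303) = 103310/((-(-1 - 1*(-303)))) = 103310/((-(-1 + 303))) = 103310/((-1*302)) = 103310/(-302) = 103310*(-1/302) = -51655/151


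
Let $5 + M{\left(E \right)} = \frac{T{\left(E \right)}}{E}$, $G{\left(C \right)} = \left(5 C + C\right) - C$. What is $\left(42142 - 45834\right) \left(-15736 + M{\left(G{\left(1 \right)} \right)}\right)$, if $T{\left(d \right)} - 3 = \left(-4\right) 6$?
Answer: $\frac{290656392}{5} \approx 5.8131 \cdot 10^{7}$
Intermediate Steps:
$G{\left(C \right)} = 5 C$ ($G{\left(C \right)} = 6 C - C = 5 C$)
$T{\left(d \right)} = -21$ ($T{\left(d \right)} = 3 - 24 = -21$)
$M{\left(E \right)} = -5 - \frac{21}{E}$
$\left(42142 - 45834\right) \left(-15736 + M{\left(G{\left(1 \right)} \right)}\right) = \left(42142 - 45834\right) \left(-15736 - \left(5 + \frac{21}{5 \cdot 1}\right)\right) = - 3692 \left(-15736 - \left(5 + \frac{21}{5}\right)\right) = - 3692 \left(-15736 - \frac{46}{5}\right) = \left(-3692\right) \left(- \frac{78726}{5}\right) = \frac{290656392}{5}$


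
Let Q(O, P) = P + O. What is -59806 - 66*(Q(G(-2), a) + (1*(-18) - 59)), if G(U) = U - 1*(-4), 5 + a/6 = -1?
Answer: -52480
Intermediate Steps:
a = -36 (a = -30 + 6*(-1) = -30 - 6 = -36)
G(U) = 4 + U (G(U) = U + 4 = 4 + U)
Q(O, P) = O + P
-59806 - 66*(Q(G(-2), a) + (1*(-18) - 59)) = -59806 - 66*(((4 - 2) - 36) + (1*(-18) - 59)) = -59806 - 66*((2 - 36) + (-18 - 59)) = -59806 - 66*(-34 - 77) = -59806 - 66*(-111) = -59806 + 7326 = -52480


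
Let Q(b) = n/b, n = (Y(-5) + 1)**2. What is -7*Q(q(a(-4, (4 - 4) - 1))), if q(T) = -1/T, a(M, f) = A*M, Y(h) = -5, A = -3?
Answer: 1344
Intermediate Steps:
n = 16 (n = (-5 + 1)**2 = (-4)**2 = 16)
a(M, f) = -3*M
Q(b) = 16/b
-7*Q(q(a(-4, (4 - 4) - 1))) = -112/((-1/((-3*(-4))))) = -112/((-1/12)) = -112/((-1*1/12)) = -112/(-1/12) = -112*(-12) = -7*(-192) = 1344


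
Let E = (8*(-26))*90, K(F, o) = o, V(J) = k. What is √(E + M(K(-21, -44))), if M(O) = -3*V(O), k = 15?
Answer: 3*I*√2085 ≈ 136.99*I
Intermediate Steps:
V(J) = 15
E = -18720 (E = -208*90 = -18720)
M(O) = -45 (M(O) = -3*15 = -45)
√(E + M(K(-21, -44))) = √(-18720 - 45) = √(-18765) = 3*I*√2085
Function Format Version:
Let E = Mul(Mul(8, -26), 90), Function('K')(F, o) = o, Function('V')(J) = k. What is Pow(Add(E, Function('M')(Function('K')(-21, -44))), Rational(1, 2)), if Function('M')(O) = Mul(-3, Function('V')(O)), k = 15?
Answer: Mul(3, I, Pow(2085, Rational(1, 2))) ≈ Mul(136.99, I)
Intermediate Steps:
Function('V')(J) = 15
E = -18720 (E = Mul(-208, 90) = -18720)
Function('M')(O) = -45 (Function('M')(O) = Mul(-3, 15) = -45)
Pow(Add(E, Function('M')(Function('K')(-21, -44))), Rational(1, 2)) = Pow(Add(-18720, -45), Rational(1, 2)) = Pow(-18765, Rational(1, 2)) = Mul(3, I, Pow(2085, Rational(1, 2)))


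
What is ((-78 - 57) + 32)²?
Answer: 10609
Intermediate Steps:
((-78 - 57) + 32)² = (-135 + 32)² = (-103)² = 10609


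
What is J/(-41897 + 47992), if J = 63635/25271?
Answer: 12727/30805349 ≈ 0.00041314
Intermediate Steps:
J = 63635/25271 (J = 63635*(1/25271) = 63635/25271 ≈ 2.5181)
J/(-41897 + 47992) = 63635/(25271*(-41897 + 47992)) = (63635/25271)/6095 = (63635/25271)*(1/6095) = 12727/30805349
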